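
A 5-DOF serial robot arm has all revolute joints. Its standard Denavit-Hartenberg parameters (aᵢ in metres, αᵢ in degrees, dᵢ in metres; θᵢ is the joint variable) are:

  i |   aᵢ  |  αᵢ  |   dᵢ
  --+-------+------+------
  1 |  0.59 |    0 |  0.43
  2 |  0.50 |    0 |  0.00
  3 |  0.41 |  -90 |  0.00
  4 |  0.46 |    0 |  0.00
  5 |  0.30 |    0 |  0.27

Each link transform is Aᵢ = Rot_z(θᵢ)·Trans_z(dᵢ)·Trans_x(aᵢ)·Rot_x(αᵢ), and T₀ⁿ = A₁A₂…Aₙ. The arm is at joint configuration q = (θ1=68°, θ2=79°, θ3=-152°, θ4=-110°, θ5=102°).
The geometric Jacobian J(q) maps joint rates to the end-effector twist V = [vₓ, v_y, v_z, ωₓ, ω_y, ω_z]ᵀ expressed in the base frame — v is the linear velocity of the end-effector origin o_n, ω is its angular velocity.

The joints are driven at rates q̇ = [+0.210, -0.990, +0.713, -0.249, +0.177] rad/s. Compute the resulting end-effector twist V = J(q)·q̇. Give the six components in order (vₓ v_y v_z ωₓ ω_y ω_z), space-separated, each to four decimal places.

o_n = [0.3729, 1.0404, 0.9040]
J₁: ẑ×o_n = [-1.0404, 0.3729, 0.0000], ω = ẑ
J2: z=[0.0000, 0.0000, 1.0000] o=[0.2210, 0.5470, 0.4300] → [-0.4934, 0.1519, 0.0000, 0.0000, 0.0000, 1.0000]
J3: z=[0.0000, 0.0000, 1.0000] o=[-0.1983, 0.8194, 0.4300] → [-0.2211, 0.5712, 0.0000, 0.0000, 0.0000, 1.0000]
J4: z=[0.0872, 0.9962, 0.0000] o=[0.2101, 0.7836, 0.4300] → [0.4722, -0.0413, -0.1398, 0.0872, 0.9962, 0.0000]
J5: z=[0.0872, 0.9962, 0.0000] o=[0.0534, 0.7973, 0.8623] → [0.0416, -0.0036, -0.2971, 0.0872, 0.9962, 0.0000]
V = J·q̇ = [0.0021, 0.3449, -0.0178, -0.0063, -0.0717, -0.0670]

0.0021 0.3449 -0.0178 -0.0063 -0.0717 -0.0670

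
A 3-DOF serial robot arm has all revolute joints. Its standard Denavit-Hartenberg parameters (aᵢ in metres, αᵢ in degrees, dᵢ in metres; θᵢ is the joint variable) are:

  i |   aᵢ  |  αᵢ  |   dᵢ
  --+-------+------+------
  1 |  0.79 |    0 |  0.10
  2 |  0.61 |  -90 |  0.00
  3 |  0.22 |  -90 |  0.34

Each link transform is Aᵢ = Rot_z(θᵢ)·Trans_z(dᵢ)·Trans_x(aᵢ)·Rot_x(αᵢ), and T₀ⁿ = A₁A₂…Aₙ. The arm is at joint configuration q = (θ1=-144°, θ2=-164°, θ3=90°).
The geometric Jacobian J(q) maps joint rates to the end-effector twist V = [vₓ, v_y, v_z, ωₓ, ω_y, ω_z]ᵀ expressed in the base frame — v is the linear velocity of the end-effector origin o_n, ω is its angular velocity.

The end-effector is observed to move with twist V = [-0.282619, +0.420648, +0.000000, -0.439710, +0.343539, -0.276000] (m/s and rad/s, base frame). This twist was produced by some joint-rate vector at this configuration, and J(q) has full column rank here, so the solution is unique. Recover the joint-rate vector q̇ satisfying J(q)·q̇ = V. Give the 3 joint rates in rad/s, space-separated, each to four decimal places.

-0.8560 0.5800 0.5580

o_n = [-0.5315, 0.2257, -0.1200]
J₁: ẑ×o_n = [-0.2257, -0.5315, 0.0000], ω = ẑ
J2: z=[0.0000, 0.0000, 1.0000] o=[-0.6391, -0.4644, 0.1000] → [-0.6900, 0.1076, 0.0000, 0.0000, 0.0000, 1.0000]
J3: z=[-0.7880, 0.6157, 0.0000] o=[-0.2636, 0.0163, 0.1000] → [-0.1354, -0.1734, 0.0000, -0.7880, 0.6157, 0.0000]
q̇ = J⁺·V = [-0.8560, 0.5800, 0.5580]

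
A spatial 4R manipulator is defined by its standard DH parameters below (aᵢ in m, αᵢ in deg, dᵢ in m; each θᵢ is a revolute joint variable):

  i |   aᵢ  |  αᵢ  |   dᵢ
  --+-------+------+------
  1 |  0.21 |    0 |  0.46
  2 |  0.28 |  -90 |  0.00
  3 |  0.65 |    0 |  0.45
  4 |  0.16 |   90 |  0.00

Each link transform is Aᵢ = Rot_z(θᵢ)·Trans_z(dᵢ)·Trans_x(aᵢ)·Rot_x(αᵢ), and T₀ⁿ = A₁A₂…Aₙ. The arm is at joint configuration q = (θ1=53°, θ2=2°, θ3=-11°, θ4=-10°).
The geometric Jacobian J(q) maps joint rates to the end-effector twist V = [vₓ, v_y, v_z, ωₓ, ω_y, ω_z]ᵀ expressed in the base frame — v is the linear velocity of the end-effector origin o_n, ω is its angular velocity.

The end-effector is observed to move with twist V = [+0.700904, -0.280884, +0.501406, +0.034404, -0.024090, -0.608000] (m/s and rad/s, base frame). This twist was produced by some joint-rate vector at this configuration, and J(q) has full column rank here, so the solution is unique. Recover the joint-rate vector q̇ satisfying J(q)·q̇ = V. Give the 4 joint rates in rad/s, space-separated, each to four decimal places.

o_n = [0.3700, 1.3002, 0.6414]
J₁: ẑ×o_n = [-1.3002, 0.3700, 0.0000], ω = ẑ
J2: z=[0.0000, 0.0000, 1.0000] o=[0.1264, 0.1677, 0.4600] → [-1.1325, 0.2436, 0.0000, 0.0000, 0.0000, 1.0000]
J3: z=[-0.8192, 0.5736, 0.0000] o=[0.2870, 0.3971, 0.4600] → [0.1040, 0.1486, -0.7874, -0.8192, 0.5736, 0.0000]
J4: z=[-0.8192, 0.5736, 0.0000] o=[0.2843, 1.1779, 0.5840] → [0.0329, 0.0470, -0.1494, -0.8192, 0.5736, 0.0000]
q̇ = J⁺·V = [-0.4110, -0.1970, -0.7760, 0.7340]

-0.4110 -0.1970 -0.7760 0.7340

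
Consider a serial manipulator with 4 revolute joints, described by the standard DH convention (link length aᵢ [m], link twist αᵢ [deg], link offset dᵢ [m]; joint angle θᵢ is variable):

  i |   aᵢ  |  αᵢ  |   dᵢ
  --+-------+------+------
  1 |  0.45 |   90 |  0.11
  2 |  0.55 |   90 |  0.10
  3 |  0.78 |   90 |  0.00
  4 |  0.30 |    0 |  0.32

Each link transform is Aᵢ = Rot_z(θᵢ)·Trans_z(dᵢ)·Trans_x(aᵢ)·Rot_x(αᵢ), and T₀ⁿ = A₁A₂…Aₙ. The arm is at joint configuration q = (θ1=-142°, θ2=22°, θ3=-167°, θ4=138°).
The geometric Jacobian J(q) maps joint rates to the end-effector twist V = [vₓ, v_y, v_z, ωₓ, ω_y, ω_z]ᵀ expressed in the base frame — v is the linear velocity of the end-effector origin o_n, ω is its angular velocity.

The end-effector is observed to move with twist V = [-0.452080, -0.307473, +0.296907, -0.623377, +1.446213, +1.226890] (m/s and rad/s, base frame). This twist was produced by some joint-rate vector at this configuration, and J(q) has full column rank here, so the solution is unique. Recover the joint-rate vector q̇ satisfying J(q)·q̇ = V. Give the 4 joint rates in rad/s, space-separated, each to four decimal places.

o_n = [-0.5429, -0.0606, -0.1004]
J₁: ẑ×o_n = [0.0606, -0.5429, 0.0000], ω = ẑ
J2: z=[-0.6157, 0.7880, 0.0000] o=[-0.3546, -0.2770, 0.1100] → [-0.1658, -0.1295, 0.0152, -0.6157, 0.7880, 0.0000]
J3: z=[-0.2952, -0.2306, -0.9272] o=[-0.8180, -0.5122, 0.3160] → [0.5147, -0.3780, -0.0699, -0.2952, -0.2306, -0.9272]
J4: z=[-0.4355, 0.8962, -0.0843] o=[-0.1547, -0.2166, 0.0313] → [-0.1049, -0.0246, 0.2800, -0.4355, 0.8962, -0.0843]
q̇ = J⁺·V = [0.7680, 0.6650, -0.5750, 0.8810]

0.7680 0.6650 -0.5750 0.8810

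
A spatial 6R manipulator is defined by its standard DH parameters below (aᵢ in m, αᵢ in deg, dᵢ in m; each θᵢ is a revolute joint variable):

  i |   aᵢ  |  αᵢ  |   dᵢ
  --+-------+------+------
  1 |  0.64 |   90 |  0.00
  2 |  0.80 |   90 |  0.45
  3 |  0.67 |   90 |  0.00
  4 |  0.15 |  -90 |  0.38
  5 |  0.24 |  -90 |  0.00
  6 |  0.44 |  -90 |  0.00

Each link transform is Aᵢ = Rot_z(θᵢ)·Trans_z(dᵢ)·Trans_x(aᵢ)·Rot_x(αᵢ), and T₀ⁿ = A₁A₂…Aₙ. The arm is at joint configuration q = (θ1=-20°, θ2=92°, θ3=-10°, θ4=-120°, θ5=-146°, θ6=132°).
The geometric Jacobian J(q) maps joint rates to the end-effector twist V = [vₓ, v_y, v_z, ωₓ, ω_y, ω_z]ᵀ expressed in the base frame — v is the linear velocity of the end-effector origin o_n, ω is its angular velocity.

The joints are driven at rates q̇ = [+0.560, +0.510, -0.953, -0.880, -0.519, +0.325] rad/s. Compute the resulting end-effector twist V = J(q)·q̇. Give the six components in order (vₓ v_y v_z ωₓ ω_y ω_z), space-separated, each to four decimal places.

-0.0876 0.5831 -0.3579 -1.1973 -0.8467 0.1045

o_n = [0.5437, -0.2570, 1.0234]
J₁: ẑ×o_n = [0.2570, 0.5437, -0.0000], ω = ẑ
J2: z=[-0.3420, -0.9397, 0.0000] o=[0.6014, -0.2189, 0.0000] → [-0.9616, 0.3500, -0.0412, -0.3420, -0.9397, 0.0000]
J3: z=[0.9391, -0.3418, 0.0349] o=[0.4213, -0.6322, 0.7995] → [-0.0896, -0.2059, 0.3942, 0.9391, -0.3418, 0.0349]
J4: z=[0.3425, 0.9233, -0.1735] o=[0.4394, -0.5150, 1.4589] → [-0.3574, 0.1311, -0.0079, 0.3425, 0.9233, -0.1735]
J5: z=[-0.4461, 0.3224, 0.8349] o=[0.4455, -0.1328, 1.3146] → [0.0097, -0.0480, 0.0237, -0.4461, 0.3224, 0.8349]
J6: z=[-0.1784, 0.8821, -0.4360] o=[0.6560, -0.0504, 1.3953] → [-0.4181, -0.0174, 0.1359, -0.1784, 0.8821, -0.4360]
V = J·q̇ = [-0.0876, 0.5831, -0.3579, -1.1973, -0.8467, 0.1045]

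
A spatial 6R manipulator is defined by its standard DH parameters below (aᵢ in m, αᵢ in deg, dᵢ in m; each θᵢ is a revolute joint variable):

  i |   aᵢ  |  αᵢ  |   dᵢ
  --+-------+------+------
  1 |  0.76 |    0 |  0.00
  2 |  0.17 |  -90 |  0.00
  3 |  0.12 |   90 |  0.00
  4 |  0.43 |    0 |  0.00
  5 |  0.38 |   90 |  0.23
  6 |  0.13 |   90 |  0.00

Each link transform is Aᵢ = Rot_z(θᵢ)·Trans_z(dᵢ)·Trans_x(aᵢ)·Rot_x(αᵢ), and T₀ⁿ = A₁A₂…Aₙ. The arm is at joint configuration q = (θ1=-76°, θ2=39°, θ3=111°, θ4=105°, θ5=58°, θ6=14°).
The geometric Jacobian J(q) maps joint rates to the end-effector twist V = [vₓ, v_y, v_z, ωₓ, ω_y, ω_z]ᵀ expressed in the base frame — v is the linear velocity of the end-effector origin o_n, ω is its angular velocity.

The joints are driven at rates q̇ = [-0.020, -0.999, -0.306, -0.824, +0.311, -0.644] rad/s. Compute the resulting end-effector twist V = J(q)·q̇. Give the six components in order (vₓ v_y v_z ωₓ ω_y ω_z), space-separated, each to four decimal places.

o_n = [0.9896, -0.6392, 0.3500]
J₁: ẑ×o_n = [0.6392, 0.9896, -0.0000], ω = ẑ
J2: z=[0.0000, 0.0000, 1.0000] o=[0.1839, -0.7374, 0.0000] → [-0.0982, 0.8058, 0.0000, 0.0000, 0.0000, 1.0000]
J3: z=[0.6018, 0.7986, 0.0000] o=[0.3196, -0.8397, 0.0000] → [0.2796, -0.2107, -0.4144, 0.6018, 0.7986, 0.0000]
J4: z=[0.7456, -0.5618, -0.3584] o=[0.2853, -0.8139, -0.1120] → [-0.1970, -0.5969, 0.5259, 0.7456, -0.5618, -0.3584]
J5: z=[0.7456, -0.5618, -0.3584] o=[0.5671, -0.5061, -0.0081] → [-0.2489, -0.4185, 0.1382, 0.7456, -0.5618, -0.3584]
J6: z=[0.4918, 0.8268, -0.2730] o=[0.9095, -0.6250, 0.2487] → [0.0799, -0.0717, -0.0733, 0.4918, 0.8268, -0.2730]
V = J·q̇ = [0.0332, -0.3524, -0.2164, -0.8834, -0.4886, -0.6594]

0.0332 -0.3524 -0.2164 -0.8834 -0.4886 -0.6594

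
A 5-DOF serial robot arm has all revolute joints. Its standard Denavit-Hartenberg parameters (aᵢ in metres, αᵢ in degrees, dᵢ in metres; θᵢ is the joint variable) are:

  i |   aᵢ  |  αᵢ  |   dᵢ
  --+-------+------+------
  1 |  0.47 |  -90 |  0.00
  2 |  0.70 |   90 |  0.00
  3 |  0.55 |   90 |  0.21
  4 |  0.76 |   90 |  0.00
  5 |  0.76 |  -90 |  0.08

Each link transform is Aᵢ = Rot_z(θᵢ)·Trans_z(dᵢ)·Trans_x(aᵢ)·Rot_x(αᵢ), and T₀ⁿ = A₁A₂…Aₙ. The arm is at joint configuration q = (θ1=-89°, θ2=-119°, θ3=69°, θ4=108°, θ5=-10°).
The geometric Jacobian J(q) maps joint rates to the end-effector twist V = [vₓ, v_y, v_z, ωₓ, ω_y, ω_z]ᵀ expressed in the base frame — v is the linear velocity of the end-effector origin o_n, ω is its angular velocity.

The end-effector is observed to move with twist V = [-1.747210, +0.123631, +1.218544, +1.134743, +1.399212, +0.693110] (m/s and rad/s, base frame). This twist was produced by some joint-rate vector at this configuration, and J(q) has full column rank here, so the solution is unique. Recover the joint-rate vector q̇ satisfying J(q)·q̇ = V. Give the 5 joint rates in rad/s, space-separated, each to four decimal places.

0.3820 0.5890 0.7730 0.6740 0.9140

o_n = [0.1739, 1.3007, -0.2547]
J₁: ẑ×o_n = [-1.3007, 0.1739, 0.0000], ω = ẑ
J2: z=[0.9998, 0.0175, 0.0000] o=[0.0082, -0.4699, 0.0000] → [-0.0044, 0.2547, 1.7675, 0.9998, 0.0175, 0.0000]
J3: z=[-0.0153, 0.8745, -0.4848] o=[0.0023, -0.1306, 0.6122] → [-0.0642, -0.0965, -0.1720, -0.0153, 0.8745, -0.4848]
J4: z=[-0.3662, 0.4463, 0.8165] o=[0.5108, 0.1575, 0.6828] → [-1.3518, -0.6184, -0.2683, -0.3662, 0.4463, 0.8165]
J5: z=[0.8802, 0.4509, 0.1483] o=[0.2813, 0.7450, 0.2588] → [-0.3140, 0.4360, 0.5375, 0.8802, 0.4509, 0.1483]
q̇ = J⁺·V = [0.3820, 0.5890, 0.7730, 0.6740, 0.9140]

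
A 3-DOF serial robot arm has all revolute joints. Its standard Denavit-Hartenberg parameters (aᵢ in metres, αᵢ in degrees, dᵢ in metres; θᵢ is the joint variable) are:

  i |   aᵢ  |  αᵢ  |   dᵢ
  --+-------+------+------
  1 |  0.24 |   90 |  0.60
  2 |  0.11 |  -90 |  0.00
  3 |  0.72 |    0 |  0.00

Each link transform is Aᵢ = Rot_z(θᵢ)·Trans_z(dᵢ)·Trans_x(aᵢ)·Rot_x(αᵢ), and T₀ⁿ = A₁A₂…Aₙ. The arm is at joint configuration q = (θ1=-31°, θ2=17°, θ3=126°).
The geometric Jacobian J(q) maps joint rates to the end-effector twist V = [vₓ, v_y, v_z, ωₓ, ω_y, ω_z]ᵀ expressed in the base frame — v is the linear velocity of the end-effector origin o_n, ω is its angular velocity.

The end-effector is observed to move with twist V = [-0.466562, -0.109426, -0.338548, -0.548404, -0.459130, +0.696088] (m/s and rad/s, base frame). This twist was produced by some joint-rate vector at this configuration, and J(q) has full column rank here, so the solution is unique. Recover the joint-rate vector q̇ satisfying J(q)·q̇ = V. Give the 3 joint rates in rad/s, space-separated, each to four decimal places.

-0.0680 0.6760 0.7990

o_n = [0.2490, 0.5299, 0.5084]
J₁: ẑ×o_n = [-0.5299, 0.2490, 0.0000], ω = ẑ
J2: z=[-0.5150, -0.8572, 0.0000] o=[0.2057, -0.1236, 0.6000] → [0.0785, -0.0472, -0.2995, -0.5150, -0.8572, 0.0000]
J3: z=[-0.2506, 0.1506, 0.9563] o=[0.2959, -0.1778, 0.6322] → [-0.6954, -0.0759, -0.1703, -0.2506, 0.1506, 0.9563]
q̇ = J⁺·V = [-0.0680, 0.6760, 0.7990]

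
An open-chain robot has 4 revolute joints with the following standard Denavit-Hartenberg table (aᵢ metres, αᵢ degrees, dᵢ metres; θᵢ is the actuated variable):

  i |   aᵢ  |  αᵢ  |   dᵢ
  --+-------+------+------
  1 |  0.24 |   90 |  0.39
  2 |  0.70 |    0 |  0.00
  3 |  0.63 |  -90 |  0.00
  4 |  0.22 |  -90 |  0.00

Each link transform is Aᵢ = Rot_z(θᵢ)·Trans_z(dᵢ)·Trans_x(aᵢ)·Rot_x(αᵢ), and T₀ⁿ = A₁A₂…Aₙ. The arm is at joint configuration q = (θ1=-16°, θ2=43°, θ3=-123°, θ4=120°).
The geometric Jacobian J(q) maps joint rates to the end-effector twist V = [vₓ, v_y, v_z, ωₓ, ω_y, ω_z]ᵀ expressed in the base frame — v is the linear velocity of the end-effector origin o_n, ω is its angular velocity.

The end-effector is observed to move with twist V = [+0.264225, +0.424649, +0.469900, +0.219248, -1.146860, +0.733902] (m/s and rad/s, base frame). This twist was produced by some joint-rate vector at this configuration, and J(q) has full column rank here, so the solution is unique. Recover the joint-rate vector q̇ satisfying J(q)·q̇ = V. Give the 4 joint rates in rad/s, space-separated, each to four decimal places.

0.6410 0.5380 0.5040 0.5350

o_n = [0.8621, -0.0490, 0.3553]
J₁: ẑ×o_n = [0.0490, 0.8621, -0.0000], ω = ẑ
J2: z=[-0.2756, -0.9613, 0.0000] o=[0.2307, -0.0662, 0.3900] → [0.0334, -0.0096, 0.6022, -0.2756, -0.9613, 0.0000]
J3: z=[-0.2756, -0.9613, 0.0000] o=[0.7228, -0.2073, 0.8674] → [0.4923, -0.1412, 0.0903, -0.2756, -0.9613, 0.0000]
J4: z=[0.9467, -0.2714, 0.1736] o=[0.8280, -0.2374, 0.2470] → [-0.0621, -0.0966, 0.1876, 0.9467, -0.2714, 0.1736]
q̇ = J⁺·V = [0.6410, 0.5380, 0.5040, 0.5350]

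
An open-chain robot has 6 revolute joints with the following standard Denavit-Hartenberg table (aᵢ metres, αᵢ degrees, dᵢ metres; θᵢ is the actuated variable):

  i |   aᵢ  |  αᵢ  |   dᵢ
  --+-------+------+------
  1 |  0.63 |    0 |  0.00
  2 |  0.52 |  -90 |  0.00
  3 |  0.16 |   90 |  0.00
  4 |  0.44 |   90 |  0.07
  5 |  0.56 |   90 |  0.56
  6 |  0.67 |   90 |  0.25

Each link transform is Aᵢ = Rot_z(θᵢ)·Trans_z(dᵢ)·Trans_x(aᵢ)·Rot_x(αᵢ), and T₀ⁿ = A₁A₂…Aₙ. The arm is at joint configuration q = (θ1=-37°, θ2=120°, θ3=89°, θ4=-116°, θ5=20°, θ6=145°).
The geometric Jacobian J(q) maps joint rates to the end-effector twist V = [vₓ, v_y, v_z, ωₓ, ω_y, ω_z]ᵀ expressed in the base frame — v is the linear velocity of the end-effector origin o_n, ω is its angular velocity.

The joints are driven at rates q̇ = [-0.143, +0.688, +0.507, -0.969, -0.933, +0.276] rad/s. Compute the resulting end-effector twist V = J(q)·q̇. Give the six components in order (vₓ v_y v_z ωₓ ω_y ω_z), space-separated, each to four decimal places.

o_n = [0.6122, -0.0472, 0.9207]
J₁: ẑ×o_n = [0.0472, 0.6122, -0.0000], ω = ẑ
J2: z=[0.0000, 0.0000, 1.0000] o=[0.5031, -0.3791, 0.0000] → [-0.3320, 0.1091, 0.0000, 0.0000, 0.0000, 1.0000]
J3: z=[-0.9925, 0.1219, 0.0000] o=[0.5665, 0.1370, 0.0000] → [0.1122, 0.9139, 0.1772, -0.9925, 0.1219, 0.0000]
J4: z=[0.1219, 0.9924, 0.0175] o=[0.5669, 0.1398, -0.1600] → [1.0758, -0.1309, -0.0678, 0.1219, 0.9924, 0.0175]
J5: z=[-0.4370, 0.0379, 0.8987] o=[0.9675, 0.1577, 0.0341] → [0.2176, 0.0682, 0.1030, -0.4370, 0.0379, 0.8987]
J6: z=[0.1903, -0.9726, 0.1335] o=[1.2151, 0.3073, 0.7713] → [-0.0980, -0.1089, -0.6538, 0.1903, -0.9726, 0.1335]
V = J·q̇ = [-1.4508, 0.4840, -0.1210, -0.1610, -1.2036, -0.2735]

-1.4508 0.4840 -0.1210 -0.1610 -1.2036 -0.2735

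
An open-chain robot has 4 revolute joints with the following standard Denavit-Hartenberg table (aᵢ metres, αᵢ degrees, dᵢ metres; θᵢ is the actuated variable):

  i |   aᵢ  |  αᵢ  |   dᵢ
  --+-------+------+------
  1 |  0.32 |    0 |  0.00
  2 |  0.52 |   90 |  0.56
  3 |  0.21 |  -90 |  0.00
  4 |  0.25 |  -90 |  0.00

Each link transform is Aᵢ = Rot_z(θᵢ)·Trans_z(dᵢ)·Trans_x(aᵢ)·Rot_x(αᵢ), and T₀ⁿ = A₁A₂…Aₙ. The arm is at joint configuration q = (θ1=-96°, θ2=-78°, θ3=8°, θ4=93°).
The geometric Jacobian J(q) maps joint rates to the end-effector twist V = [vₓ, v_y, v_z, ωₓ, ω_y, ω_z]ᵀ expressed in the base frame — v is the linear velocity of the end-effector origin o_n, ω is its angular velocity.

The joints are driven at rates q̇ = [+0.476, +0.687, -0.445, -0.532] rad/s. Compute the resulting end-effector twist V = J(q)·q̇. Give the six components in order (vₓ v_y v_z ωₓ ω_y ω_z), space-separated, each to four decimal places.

o_n = [-0.7184, -0.6413, 0.5874]
J₁: ẑ×o_n = [0.6413, -0.7184, 0.0000], ω = ẑ
J2: z=[0.0000, 0.0000, 1.0000] o=[-0.0334, -0.3182, 0.0000] → [0.3230, -0.6850, 0.0000, 0.0000, 0.0000, 1.0000]
J3: z=[-0.1045, 0.9945, 0.0000] o=[-0.5506, -0.3726, 0.5600] → [0.0273, 0.0029, 0.1950, -0.1045, 0.9945, 0.0000]
J4: z=[0.1384, 0.0145, 0.9903] o=[-0.7574, -0.3943, 0.5892] → [0.2445, 0.0389, -0.0347, 0.1384, 0.0145, 0.9903]
V = J·q̇ = [0.3850, -0.8345, -0.0683, -0.0271, -0.4503, 0.6362]

0.3850 -0.8345 -0.0683 -0.0271 -0.4503 0.6362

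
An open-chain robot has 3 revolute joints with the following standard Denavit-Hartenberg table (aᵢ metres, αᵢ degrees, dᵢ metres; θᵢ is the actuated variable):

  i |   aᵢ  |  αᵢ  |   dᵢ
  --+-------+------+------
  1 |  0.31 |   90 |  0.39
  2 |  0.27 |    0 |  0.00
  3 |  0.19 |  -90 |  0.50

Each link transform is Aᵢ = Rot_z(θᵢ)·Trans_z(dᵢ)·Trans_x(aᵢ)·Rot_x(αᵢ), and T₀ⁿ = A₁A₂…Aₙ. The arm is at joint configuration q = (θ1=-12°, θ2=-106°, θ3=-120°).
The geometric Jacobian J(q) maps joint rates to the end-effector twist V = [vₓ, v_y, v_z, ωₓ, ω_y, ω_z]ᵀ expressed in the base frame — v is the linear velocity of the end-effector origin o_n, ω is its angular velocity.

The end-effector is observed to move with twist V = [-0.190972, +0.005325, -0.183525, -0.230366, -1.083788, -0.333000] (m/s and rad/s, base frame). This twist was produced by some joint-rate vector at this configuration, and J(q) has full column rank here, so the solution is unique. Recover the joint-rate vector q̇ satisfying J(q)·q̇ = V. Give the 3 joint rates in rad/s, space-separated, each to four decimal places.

-0.3330 0.5010 0.6070

o_n = [-0.0026, -0.5106, 0.2671]
J₁: ẑ×o_n = [0.5106, -0.0026, 0.0000], ω = ẑ
J2: z=[-0.2079, -0.9781, 0.0000] o=[0.3032, -0.0645, 0.3900] → [0.1202, -0.0255, -0.2064, -0.2079, -0.9781, 0.0000]
J3: z=[-0.2079, -0.9781, 0.0000] o=[0.2304, -0.0490, 0.1305] → [-0.1337, 0.0284, -0.1320, -0.2079, -0.9781, 0.0000]
q̇ = J⁺·V = [-0.3330, 0.5010, 0.6070]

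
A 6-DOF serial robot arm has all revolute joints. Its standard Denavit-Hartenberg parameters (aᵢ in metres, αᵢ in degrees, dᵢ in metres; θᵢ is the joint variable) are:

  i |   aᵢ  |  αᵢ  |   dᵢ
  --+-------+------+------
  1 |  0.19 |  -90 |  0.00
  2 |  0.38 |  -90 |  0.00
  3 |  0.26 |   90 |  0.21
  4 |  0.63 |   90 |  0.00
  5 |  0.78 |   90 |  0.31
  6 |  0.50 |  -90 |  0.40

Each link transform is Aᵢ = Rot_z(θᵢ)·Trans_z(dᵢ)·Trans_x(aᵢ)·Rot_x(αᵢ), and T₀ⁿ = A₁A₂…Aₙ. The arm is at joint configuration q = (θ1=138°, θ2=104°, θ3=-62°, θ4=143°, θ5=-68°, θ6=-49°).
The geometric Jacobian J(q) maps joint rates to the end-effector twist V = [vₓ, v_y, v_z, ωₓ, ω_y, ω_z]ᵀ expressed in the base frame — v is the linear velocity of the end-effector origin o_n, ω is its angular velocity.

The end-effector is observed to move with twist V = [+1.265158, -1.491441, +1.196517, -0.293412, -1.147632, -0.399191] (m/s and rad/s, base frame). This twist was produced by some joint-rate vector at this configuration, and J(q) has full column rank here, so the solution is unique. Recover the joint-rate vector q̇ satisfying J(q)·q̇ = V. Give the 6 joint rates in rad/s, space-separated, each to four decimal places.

-0.7390 0.9790 -0.3500 -0.0380 0.7530 -0.6530

o_n = [1.0505, 0.1768, -1.0960]
J₁: ẑ×o_n = [-0.1768, 1.0505, 0.0000], ω = ẑ
J2: z=[-0.6691, -0.7431, 0.0000] o=[-0.1412, 0.1271, 0.0000] → [0.8145, -0.7334, 0.8524, -0.6691, -0.7431, 0.0000]
J3: z=[0.7211, -0.6493, 0.2419] o=[-0.0729, 0.0656, -0.3687] → [0.4453, 0.7962, 0.8095, 0.7211, -0.6493, 0.2419]
J4: z=[-0.4729, -0.2060, 0.8567] o=[-0.0531, -0.2611, -0.4363] → [-0.2393, 0.6336, 0.0203, -0.4729, -0.2060, 0.8567]
J5: z=[0.2711, -0.9591, -0.0809] o=[0.4751, -0.1389, -0.1154] → [0.9660, 0.2193, 0.6375, 0.2711, -0.9591, -0.0809]
J6: z=[-0.6002, -0.1027, -0.7932] o=[1.1461, -0.2306, -0.6113] → [0.3729, -0.2151, -0.2543, -0.6002, -0.1027, -0.7932]
q̇ = J⁺·V = [-0.7390, 0.9790, -0.3500, -0.0380, 0.7530, -0.6530]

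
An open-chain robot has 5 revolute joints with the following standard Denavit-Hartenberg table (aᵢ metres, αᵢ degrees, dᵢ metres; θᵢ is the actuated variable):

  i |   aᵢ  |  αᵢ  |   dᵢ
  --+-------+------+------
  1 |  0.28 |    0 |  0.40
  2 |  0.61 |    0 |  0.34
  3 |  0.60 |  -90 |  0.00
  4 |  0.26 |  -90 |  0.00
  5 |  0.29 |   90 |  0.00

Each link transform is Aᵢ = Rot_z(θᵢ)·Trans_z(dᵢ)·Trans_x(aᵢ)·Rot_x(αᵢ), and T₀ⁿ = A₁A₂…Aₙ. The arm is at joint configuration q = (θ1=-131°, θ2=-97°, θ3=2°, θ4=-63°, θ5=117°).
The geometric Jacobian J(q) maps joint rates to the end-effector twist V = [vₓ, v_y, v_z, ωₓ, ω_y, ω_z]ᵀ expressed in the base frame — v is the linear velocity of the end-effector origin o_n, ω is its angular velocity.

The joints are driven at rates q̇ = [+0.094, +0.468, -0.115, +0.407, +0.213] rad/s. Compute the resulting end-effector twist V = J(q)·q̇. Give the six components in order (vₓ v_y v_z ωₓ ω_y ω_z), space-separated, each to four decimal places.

-0.5619 -0.3719 -0.0728 -0.4246 -0.1462 0.3503

o_n = [-0.8633, 0.8950, 0.8544]
J₁: ẑ×o_n = [-0.8950, -0.8633, 0.0000], ω = ẑ
J2: z=[0.0000, 0.0000, 1.0000] o=[-0.1837, -0.2113, 0.4000] → [-1.1063, -0.6796, 0.0000, 0.0000, 0.0000, 1.0000]
J3: z=[0.0000, 0.0000, 1.0000] o=[-0.5919, 0.2420, 0.7400] → [-0.6530, -0.2714, 0.0000, 0.0000, 0.0000, 1.0000]
J4: z=[-0.7193, -0.6947, 0.0000] o=[-1.0087, 0.6736, 0.7400] → [-0.0794, 0.0823, -0.0583, -0.7193, -0.6947, 0.0000]
J5: z=[-0.6189, 0.6409, -0.4540] o=[-1.0907, 0.7585, 0.9717] → [-0.0132, -0.1758, -0.2302, -0.6189, 0.6409, -0.4540]
V = J·q̇ = [-0.5619, -0.3719, -0.0728, -0.4246, -0.1462, 0.3503]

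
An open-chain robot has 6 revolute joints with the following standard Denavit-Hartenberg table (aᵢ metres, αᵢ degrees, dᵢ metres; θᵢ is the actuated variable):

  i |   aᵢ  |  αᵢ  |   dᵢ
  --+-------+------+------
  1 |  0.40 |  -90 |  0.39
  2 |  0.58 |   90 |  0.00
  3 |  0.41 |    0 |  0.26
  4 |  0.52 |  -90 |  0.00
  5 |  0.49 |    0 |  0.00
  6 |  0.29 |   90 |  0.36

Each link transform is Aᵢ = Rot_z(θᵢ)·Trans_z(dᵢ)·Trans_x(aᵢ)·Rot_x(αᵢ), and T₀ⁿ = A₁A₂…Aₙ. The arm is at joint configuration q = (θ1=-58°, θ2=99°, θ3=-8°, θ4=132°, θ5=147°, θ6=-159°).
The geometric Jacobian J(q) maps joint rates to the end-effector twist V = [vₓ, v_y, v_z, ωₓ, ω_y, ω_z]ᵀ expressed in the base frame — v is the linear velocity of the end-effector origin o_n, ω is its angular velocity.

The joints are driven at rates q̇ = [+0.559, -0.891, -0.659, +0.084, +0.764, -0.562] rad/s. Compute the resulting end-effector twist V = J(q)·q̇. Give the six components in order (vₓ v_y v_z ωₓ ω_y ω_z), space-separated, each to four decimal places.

0.3958 -0.4757 -0.1977 -1.1385 -0.0726 0.8144

o_n = [0.2581, -0.2863, -0.0805]
J₁: ẑ×o_n = [0.2863, 0.2581, -0.0000], ω = ẑ
J2: z=[0.8480, 0.5299, 0.0000] o=[0.2120, -0.3392, 0.3900] → [-0.2494, 0.3990, 0.0204, 0.8480, 0.5299, 0.0000]
J3: z=[0.5234, -0.8376, -0.1564] o=[0.1639, -0.2623, -0.1829] → [-0.0894, -0.0683, 0.0664, 0.5234, -0.8376, -0.1564]
J4: z=[0.5234, -0.8376, -0.1564] o=[0.2179, -0.4564, -0.6245] → [-0.4290, -0.2910, 0.1227, 0.5234, -0.8376, -0.1564]
J5: z=[-0.4055, -0.4063, 0.8188] o=[0.6076, -0.2666, -0.3373] → [-0.0882, -0.1820, -0.1340, -0.4055, -0.4063, 0.8188]
J6: z=[-0.4055, -0.4063, 0.8188] o=[0.1600, -0.1931, -0.5226] → [-0.1033, 0.2596, 0.0777, -0.4055, -0.4063, 0.8188]
V = J·q̇ = [0.3958, -0.4757, -0.1977, -1.1385, -0.0726, 0.8144]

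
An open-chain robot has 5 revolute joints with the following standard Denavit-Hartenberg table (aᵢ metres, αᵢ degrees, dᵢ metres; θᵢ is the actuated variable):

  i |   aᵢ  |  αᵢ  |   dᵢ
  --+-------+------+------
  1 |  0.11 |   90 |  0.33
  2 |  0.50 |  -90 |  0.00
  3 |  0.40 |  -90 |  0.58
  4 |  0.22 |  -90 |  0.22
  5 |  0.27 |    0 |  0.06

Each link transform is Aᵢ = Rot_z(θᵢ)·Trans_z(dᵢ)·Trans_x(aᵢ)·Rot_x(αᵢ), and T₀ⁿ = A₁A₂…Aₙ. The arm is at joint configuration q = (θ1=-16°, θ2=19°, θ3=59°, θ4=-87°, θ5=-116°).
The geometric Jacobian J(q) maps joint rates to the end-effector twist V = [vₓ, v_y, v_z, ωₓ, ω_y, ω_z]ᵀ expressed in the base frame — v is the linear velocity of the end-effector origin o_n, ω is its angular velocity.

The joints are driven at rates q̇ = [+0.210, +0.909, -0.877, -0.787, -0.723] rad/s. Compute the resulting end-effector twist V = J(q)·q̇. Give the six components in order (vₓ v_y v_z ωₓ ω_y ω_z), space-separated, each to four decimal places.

o_n = [0.3808, 0.5536, 1.0831]
J₁: ẑ×o_n = [-0.5536, 0.3808, 0.0000], ω = ẑ
J2: z=[-0.2756, -0.9613, 0.0000] o=[0.1057, -0.0303, 0.3300] → [-0.7239, 0.2076, 0.1035, -0.2756, -0.9613, 0.0000]
J3: z=[-0.3130, 0.0897, 0.9455] o=[0.5602, -0.1606, 0.4928] → [-0.6223, 0.0151, -0.2074, -0.3130, 0.0897, 0.9455]
J4: z=[-0.6371, 0.7185, -0.2791] o=[0.6604, 0.1673, 1.1083] → [0.0897, 0.0620, -0.0452, -0.6371, 0.7185, -0.2791]
J5: z=[0.7198, 0.6841, 0.1180] o=[0.4596, 0.3530, 1.2565] → [-0.1423, 0.1155, 0.1982, 0.7198, 0.6841, 0.1180]
V = J·q̇ = [-0.1962, 0.1231, 0.1682, 0.0049, -2.0125, -0.4849]

-0.1962 0.1231 0.1682 0.0049 -2.0125 -0.4849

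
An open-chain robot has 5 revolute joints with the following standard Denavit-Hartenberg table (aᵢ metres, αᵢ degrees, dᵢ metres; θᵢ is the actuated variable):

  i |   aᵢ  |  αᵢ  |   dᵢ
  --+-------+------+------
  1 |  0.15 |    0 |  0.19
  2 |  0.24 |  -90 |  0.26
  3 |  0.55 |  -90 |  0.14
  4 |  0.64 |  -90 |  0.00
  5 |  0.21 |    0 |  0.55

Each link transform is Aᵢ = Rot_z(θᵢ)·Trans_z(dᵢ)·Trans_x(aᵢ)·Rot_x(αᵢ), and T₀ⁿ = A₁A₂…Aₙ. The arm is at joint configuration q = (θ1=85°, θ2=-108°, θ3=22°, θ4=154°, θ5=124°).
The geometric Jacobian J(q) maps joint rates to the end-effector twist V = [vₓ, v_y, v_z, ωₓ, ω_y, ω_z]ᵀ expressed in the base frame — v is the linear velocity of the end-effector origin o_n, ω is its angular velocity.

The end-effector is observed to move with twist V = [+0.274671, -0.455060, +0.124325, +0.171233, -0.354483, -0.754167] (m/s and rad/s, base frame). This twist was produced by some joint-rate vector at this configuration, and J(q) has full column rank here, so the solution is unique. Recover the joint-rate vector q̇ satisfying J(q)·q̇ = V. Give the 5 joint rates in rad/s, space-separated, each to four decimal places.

-0.9430 0.0410 0.1900 -0.2480 -0.5000

o_n = [0.3151, 0.4615, 0.6717]
J₁: ẑ×o_n = [-0.4615, 0.3151, 0.0000], ω = ẑ
J2: z=[0.0000, 0.0000, 1.0000] o=[0.0131, 0.1494, 0.1900] → [-0.3120, 0.3021, 0.0000, 0.0000, 0.0000, 1.0000]
J3: z=[0.3907, 0.9205, 0.0000] o=[0.2340, 0.0557, 0.4500] → [0.2040, -0.0866, 0.0839, 0.3907, 0.9205, 0.0000]
J4: z=[-0.3448, 0.1464, -0.9272] o=[0.7581, -0.0147, 0.2440] → [0.5041, 0.5582, -0.0994, -0.3448, 0.1464, -0.9272]
J5: z=[-0.0230, 0.9862, 0.1642] o=[0.1575, -0.0646, 0.4595] → [0.1229, 0.0308, -0.1675, -0.0230, 0.9862, 0.1642]
q̇ = J⁺·V = [-0.9430, 0.0410, 0.1900, -0.2480, -0.5000]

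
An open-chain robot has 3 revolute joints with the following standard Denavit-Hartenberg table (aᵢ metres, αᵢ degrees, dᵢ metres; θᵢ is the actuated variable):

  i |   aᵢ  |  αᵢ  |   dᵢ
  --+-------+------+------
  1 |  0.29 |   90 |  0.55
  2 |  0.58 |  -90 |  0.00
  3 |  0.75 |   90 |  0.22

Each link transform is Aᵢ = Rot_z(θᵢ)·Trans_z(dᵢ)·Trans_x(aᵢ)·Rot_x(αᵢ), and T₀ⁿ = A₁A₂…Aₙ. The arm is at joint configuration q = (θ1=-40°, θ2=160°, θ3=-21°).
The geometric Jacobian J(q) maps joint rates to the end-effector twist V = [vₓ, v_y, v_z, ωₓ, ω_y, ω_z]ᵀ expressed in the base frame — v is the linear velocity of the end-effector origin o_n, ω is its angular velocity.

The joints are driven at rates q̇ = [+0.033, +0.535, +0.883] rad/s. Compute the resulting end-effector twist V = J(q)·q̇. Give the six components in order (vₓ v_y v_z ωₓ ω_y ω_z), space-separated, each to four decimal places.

o_n = [-0.9298, 0.4293, 0.7811]
J₁: ẑ×o_n = [-0.4293, -0.9298, 0.0000], ω = ẑ
J2: z=[-0.6428, -0.7660, 0.0000] o=[0.2222, -0.1864, 0.5500] → [-0.1770, 0.1486, -1.2782, -0.6428, -0.7660, 0.0000]
J3: z=[-0.2620, 0.2198, -0.9397] o=[-0.1954, 0.1639, 0.7484] → [0.2566, 0.6987, 0.0919, -0.2620, 0.2198, -0.9397]
V = J·q̇ = [0.1177, 0.6658, -0.6027, -0.5752, -0.2157, -0.7967]

0.1177 0.6658 -0.6027 -0.5752 -0.2157 -0.7967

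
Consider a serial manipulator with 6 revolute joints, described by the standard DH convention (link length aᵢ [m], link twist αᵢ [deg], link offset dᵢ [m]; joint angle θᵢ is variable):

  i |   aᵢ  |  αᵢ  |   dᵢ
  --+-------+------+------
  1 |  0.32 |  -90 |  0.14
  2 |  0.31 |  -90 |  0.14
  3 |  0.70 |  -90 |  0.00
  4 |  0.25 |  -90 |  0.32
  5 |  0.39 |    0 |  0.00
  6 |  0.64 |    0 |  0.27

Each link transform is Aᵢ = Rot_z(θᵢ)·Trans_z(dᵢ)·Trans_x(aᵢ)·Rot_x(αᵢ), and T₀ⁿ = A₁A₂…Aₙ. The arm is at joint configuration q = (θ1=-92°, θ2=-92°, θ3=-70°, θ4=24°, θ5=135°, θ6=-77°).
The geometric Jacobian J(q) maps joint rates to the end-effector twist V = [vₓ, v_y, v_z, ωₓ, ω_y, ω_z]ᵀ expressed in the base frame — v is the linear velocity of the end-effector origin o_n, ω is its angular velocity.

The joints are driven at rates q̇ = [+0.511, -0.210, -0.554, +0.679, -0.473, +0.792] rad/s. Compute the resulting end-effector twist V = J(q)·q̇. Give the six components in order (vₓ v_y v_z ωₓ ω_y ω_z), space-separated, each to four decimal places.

-0.2934 0.6890 -0.9578 -0.5336 0.8848 1.0748

o_n = [1.1355, 0.0192, 0.2682]
J₁: ẑ×o_n = [-0.0192, 1.1355, 0.0000], ω = ẑ
J2: z=[0.9994, -0.0349, 0.0000] o=[-0.0112, -0.3198, 0.1400] → [-0.0045, -0.1281, 0.3788, 0.9994, -0.0349, 0.0000]
J3: z=[-0.0349, -0.9988, 0.0349] o=[0.1291, -0.3139, 0.4498] → [0.1698, 0.0288, 0.9935, -0.0349, -0.9988, 0.0349]
J4: z=[-0.3407, 0.0447, 0.9391] o=[0.7868, -0.3285, 0.6891] → [-0.3453, 0.1841, -0.1340, -0.3407, 0.0447, 0.9391]
J5: z=[-0.3503, 0.9209, -0.1709] o=[0.8959, -0.2174, 1.0641] → [-0.6926, -0.3197, -0.3035, -0.3503, 0.9209, -0.1709]
J6: z=[-0.3503, 0.9209, -0.1709] o=[0.7492, -0.3365, 0.7229] → [-0.3580, -0.2253, -0.4803, -0.3503, 0.9209, -0.1709]
V = J·q̇ = [-0.2934, 0.6890, -0.9578, -0.5336, 0.8848, 1.0748]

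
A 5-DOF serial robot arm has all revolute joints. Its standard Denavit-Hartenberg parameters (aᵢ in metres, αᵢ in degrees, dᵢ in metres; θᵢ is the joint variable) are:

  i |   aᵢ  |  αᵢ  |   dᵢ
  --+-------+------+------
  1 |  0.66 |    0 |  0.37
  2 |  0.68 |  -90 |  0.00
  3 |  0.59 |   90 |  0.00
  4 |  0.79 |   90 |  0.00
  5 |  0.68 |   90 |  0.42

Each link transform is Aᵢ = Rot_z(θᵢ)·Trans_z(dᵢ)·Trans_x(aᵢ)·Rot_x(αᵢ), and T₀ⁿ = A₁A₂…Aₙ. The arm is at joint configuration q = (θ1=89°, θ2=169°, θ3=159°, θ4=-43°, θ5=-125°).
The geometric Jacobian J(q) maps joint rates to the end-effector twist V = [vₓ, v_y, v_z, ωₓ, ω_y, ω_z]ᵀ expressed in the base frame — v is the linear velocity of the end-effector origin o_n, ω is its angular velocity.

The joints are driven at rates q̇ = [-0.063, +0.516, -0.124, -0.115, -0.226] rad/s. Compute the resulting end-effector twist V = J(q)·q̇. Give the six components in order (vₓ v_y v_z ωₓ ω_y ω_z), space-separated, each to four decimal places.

o_n = [-0.5399, 0.8549, 0.6764]
J₁: ẑ×o_n = [-0.8549, -0.5399, 0.0000], ω = ẑ
J2: z=[0.0000, 0.0000, 1.0000] o=[0.0115, 0.6599, 0.3700] → [-0.1950, -0.5514, 0.0000, 0.0000, 0.0000, 1.0000]
J3: z=[0.9781, -0.2079, 0.0000] o=[-0.1299, -0.0052, 0.3700] → [-0.0637, -0.2997, 0.7561, 0.9781, -0.2079, 0.0000]
J4: z=[-0.0745, -0.3505, -0.9336] o=[-0.0153, 0.5335, 0.1586] → [0.1185, 0.5283, -0.2078, -0.0745, -0.3505, -0.9336]
J5: z=[-0.8477, -0.4707, 0.2444] o=[-0.4302, 1.1732, -0.0485] → [-0.2635, 0.5877, 0.2181, -0.8477, -0.4707, 0.2444]
V = J·q̇ = [0.0070, -0.4069, -0.1192, 0.0789, 0.1725, 0.5051]

0.0070 -0.4069 -0.1192 0.0789 0.1725 0.5051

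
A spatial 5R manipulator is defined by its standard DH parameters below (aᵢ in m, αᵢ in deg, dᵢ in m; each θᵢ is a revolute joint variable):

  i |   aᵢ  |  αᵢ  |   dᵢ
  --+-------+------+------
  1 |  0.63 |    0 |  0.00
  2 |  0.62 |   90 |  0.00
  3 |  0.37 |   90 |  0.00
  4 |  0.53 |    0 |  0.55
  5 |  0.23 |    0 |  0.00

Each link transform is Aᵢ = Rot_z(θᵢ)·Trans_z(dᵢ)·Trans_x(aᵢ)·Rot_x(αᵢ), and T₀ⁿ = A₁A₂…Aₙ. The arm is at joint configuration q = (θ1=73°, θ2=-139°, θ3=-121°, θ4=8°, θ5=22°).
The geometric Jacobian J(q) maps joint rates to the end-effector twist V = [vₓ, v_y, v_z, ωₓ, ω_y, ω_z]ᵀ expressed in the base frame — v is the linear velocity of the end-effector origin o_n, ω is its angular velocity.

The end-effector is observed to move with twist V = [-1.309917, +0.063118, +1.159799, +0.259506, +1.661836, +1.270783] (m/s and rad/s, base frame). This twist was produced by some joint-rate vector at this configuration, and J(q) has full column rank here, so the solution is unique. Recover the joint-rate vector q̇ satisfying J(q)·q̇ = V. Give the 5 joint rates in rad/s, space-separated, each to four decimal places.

0.4880 -0.0660 -0.9130 0.8300 0.8180

o_n = [-0.1570, 0.9047, -0.6545]
J₁: ẑ×o_n = [-0.9047, -0.1570, 0.0000], ω = ẑ
J2: z=[0.0000, 0.0000, 1.0000] o=[0.1842, 0.6025, 0.0000] → [-0.3023, -0.3412, 0.0000, 0.0000, 0.0000, 1.0000]
J3: z=[-0.9135, -0.4067, 0.0000] o=[0.4364, 0.0361, 0.0000] → [0.2662, -0.5979, -1.0349, -0.9135, -0.4067, 0.0000]
J4: z=[-0.3486, 0.7831, 0.5150] o=[0.3589, 0.2102, -0.3172] → [-0.6219, -0.3833, 0.1618, -0.3486, 0.7831, 0.5150]
J5: z=[-0.3486, 0.7831, 0.5150] o=[-0.0102, 0.8578, -0.4838] → [-0.1579, -0.1351, 0.0986, -0.3486, 0.7831, 0.5150]
q̇ = J⁺·V = [0.4880, -0.0660, -0.9130, 0.8300, 0.8180]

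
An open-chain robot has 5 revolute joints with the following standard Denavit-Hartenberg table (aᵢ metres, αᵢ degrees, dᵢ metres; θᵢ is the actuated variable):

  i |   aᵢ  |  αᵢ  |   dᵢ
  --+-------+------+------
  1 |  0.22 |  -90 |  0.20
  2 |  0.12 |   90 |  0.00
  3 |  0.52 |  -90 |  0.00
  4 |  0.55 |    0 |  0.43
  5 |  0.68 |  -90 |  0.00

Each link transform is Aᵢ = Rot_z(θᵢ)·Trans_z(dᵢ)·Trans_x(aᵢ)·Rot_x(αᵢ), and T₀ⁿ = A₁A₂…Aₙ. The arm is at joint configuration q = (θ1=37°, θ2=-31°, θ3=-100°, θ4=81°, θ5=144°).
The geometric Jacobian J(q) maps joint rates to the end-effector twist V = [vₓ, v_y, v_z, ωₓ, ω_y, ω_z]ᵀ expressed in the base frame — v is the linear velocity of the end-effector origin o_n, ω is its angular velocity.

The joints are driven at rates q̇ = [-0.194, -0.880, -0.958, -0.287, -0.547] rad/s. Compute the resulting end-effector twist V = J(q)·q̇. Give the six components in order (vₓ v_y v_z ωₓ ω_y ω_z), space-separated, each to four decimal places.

o_n = [0.6777, 0.2628, 0.4152]
J₁: ẑ×o_n = [-0.2628, 0.6777, 0.0000], ω = ẑ
J2: z=[-0.6018, 0.7986, 0.0000] o=[0.1757, 0.1324, 0.2000] → [0.1719, 0.1295, -0.4793, -0.6018, 0.7986, 0.0000]
J3: z=[-0.4113, -0.3100, 0.8572] o=[0.2578, 0.1943, 0.2618] → [-0.1062, 0.4230, 0.1020, -0.4113, -0.3100, 0.8572]
J4: z=[0.7787, 0.3693, 0.5072] o=[0.5042, -0.2613, 0.2153] → [-0.1920, -0.0677, 0.3440, 0.7787, 0.3693, 0.5072]
J5: z=[0.7787, 0.3693, 0.5072] o=[1.1033, -0.0094, -0.0399] → [0.0300, -0.5703, 0.3692, 0.7787, 0.3693, 0.5072]
V = J·q̇ = [0.0402, -0.3193, 0.0235, 0.2742, -0.7139, -1.4382]

0.0402 -0.3193 0.0235 0.2742 -0.7139 -1.4382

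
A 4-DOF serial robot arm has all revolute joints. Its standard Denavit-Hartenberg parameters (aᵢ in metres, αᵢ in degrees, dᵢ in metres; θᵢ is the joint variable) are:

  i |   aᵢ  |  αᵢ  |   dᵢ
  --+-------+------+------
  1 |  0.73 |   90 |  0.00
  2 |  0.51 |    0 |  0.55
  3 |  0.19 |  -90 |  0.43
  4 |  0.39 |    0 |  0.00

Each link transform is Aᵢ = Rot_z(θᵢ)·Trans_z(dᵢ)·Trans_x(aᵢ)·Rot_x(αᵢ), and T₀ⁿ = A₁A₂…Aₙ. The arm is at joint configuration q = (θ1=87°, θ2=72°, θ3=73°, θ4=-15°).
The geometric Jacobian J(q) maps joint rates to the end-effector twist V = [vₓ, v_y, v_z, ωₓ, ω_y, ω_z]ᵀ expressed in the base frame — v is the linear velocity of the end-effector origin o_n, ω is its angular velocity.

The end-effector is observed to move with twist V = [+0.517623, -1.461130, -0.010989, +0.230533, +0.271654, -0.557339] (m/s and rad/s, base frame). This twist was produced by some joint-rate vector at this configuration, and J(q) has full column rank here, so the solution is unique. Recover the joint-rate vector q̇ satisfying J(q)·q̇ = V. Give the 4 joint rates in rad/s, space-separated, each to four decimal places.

-0.9620 0.7480 -0.5320 -0.4940

o_n = [1.1016, 0.3662, 0.8101]
J₁: ẑ×o_n = [-0.3662, 1.1016, 0.0000], ω = ẑ
J2: z=[0.9986, -0.0523, 0.0000] o=[0.0382, 0.7290, 0.0000] → [-0.0424, -0.8090, -0.3066, 0.9986, -0.0523, 0.0000]
J3: z=[0.9986, -0.0523, 0.0000] o=[0.5957, 0.8576, 0.4850] → [-0.0170, -0.3246, -0.4642, 0.9986, -0.0523, 0.0000]
J4: z=[-0.0300, -0.5728, -0.8192] o=[1.0170, 0.6797, 0.5940] → [-0.3805, -0.0629, 0.0579, -0.0300, -0.5728, -0.8192]
q̇ = J⁺·V = [-0.9620, 0.7480, -0.5320, -0.4940]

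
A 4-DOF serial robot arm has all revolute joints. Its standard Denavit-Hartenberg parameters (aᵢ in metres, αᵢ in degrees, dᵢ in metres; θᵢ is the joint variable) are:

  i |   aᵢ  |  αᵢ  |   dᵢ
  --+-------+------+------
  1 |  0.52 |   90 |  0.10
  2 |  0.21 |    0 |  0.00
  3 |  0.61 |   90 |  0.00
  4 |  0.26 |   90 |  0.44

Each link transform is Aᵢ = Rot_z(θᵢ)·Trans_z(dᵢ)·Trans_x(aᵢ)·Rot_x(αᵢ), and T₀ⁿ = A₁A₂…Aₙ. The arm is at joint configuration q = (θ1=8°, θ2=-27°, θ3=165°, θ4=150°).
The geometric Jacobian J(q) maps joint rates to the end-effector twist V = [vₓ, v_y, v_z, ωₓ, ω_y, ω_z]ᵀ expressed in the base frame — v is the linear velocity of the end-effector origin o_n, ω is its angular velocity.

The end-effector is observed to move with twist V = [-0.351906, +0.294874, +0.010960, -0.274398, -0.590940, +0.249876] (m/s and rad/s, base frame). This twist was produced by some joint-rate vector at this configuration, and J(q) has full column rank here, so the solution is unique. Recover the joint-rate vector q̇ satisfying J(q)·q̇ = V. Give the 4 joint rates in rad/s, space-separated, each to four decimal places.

o_n = [0.7267, -0.0292, 0.5891]
J₁: ẑ×o_n = [0.0292, 0.7267, -0.0000], ω = ẑ
J2: z=[0.1392, -0.9903, 0.0000] o=[0.5149, 0.0724, 0.1000] → [-0.4844, -0.0681, 0.1955, 0.1392, -0.9903, 0.0000]
J3: z=[0.1392, -0.9903, 0.0000] o=[0.7002, 0.0984, 0.0047] → [-0.5788, -0.0813, 0.0084, 0.1392, -0.9903, 0.0000]
J4: z=[0.6626, 0.0931, 0.7431] o=[0.2513, 0.0353, 0.4128] → [0.0643, 0.2364, -0.0870, 0.6626, 0.0931, 0.7431]
q̇ = J⁺·V = [0.6430, -0.2120, 0.7590, -0.5290]

0.6430 -0.2120 0.7590 -0.5290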